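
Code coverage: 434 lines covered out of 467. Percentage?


Coverage = covered / total * 100
Coverage = 434 / 467 * 100
Coverage = 92.93%

92.93%


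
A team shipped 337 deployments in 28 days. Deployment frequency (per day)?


Formula: deployments per day = releases / days
= 337 / 28
= 12.036 deploys/day
(equivalently, 84.25 deploys/week)

12.036 deploys/day


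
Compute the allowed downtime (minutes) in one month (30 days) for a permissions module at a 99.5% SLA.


Formula: allowed downtime = period * (100 - SLA) / 100
Period (month (30 days)) = 43200 minutes
Unavailability fraction = (100 - 99.5) / 100
Allowed downtime = 43200 * (100 - 99.5) / 100
Allowed downtime = 216.0 minutes

216.0 minutes


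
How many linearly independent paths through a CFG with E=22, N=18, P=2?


Formula: V(G) = E - N + 2P
V(G) = 22 - 18 + 2*2
V(G) = 4 + 4
V(G) = 8

8


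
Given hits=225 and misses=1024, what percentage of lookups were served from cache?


Formula: hit rate = hits / (hits + misses) * 100
hit rate = 225 / (225 + 1024) * 100
hit rate = 225 / 1249 * 100
hit rate = 18.01%

18.01%


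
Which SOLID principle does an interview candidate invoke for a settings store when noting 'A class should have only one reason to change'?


This describes the Single Responsibility Principle (SRP)

Single Responsibility Principle (SRP)


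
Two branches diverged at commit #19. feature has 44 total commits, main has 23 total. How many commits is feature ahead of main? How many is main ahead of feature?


Common ancestor: commit #19
feature commits after divergence: 44 - 19 = 25
main commits after divergence: 23 - 19 = 4
feature is 25 commits ahead of main
main is 4 commits ahead of feature

feature ahead: 25, main ahead: 4


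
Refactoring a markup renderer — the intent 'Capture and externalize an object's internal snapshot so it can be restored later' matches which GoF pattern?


This matches the Memento pattern

Memento


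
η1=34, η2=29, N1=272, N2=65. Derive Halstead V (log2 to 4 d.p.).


Formula: V = N * log2(η), where N = N1 + N2 and η = η1 + η2
η = 34 + 29 = 63
N = 272 + 65 = 337
log2(63) ≈ 5.9773
V = 337 * 5.9773 = 2014.35

2014.35


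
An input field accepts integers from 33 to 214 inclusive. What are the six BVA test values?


Range: [33, 214]
Boundaries: just below min, min, min+1, max-1, max, just above max
Values: [32, 33, 34, 213, 214, 215]

[32, 33, 34, 213, 214, 215]


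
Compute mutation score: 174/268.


Mutation score = killed / total * 100
Mutation score = 174 / 268 * 100
Mutation score = 64.93%

64.93%


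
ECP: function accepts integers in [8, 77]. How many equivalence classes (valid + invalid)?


Valid range: [8, 77]
Class 1: x < 8 — invalid
Class 2: 8 ≤ x ≤ 77 — valid
Class 3: x > 77 — invalid
Total equivalence classes: 3

3 equivalence classes


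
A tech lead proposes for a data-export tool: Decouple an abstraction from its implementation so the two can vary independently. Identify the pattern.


This matches the Bridge pattern

Bridge


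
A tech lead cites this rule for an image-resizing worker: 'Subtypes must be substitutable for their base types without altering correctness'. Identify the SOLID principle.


This describes the Liskov Substitution Principle (LSP)

Liskov Substitution Principle (LSP)


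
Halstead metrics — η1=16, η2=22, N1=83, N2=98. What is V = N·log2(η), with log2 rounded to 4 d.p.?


Formula: V = N * log2(η), where N = N1 + N2 and η = η1 + η2
η = 16 + 22 = 38
N = 83 + 98 = 181
log2(38) ≈ 5.2479
V = 181 * 5.2479 = 949.87

949.87


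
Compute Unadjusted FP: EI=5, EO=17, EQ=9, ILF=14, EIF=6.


UFP = EI*4 + EO*5 + EQ*4 + ILF*10 + EIF*7
UFP = 5*4 + 17*5 + 9*4 + 14*10 + 6*7
UFP = 20 + 85 + 36 + 140 + 42
UFP = 323

323


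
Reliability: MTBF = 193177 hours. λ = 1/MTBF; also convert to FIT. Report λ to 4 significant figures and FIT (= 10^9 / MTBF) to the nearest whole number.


Formula: λ = 1 / MTBF; FIT = λ × 1e9 = 1e9 / MTBF
λ = 1 / 193177 ≈ 5.177e-06 failures/hour
FIT = 1e9 / 193177 ≈ 5177 failures per 1e9 hours (nearest whole number)

λ = 5.177e-06 /h, FIT = 5177


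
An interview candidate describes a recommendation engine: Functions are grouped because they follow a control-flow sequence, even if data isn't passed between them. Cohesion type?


Reasoning: Grouped by order of execution within a routine, not by data flow
Type: Procedural cohesion

Procedural cohesion


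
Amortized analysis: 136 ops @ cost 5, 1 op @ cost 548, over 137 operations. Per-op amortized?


Formula: Amortized cost = Total cost / Operations
Total cost = (136 * 5) + (1 * 548)
Total cost = 680 + 548 = 1228
Amortized = 1228 / 137 = 8.9635

8.9635


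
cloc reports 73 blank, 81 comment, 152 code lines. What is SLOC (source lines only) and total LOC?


Total LOC = blank + comment + code
Total LOC = 73 + 81 + 152 = 306
SLOC (source only) = code = 152

Total LOC: 306, SLOC: 152


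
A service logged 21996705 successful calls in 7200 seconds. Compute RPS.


Formula: throughput = requests / seconds
throughput = 21996705 / 7200
throughput = 3055.1 requests/second

3055.1 requests/second


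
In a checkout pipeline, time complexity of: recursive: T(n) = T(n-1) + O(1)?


Reasoning: linear recursion with constant work per frame
Complexity: O(n)

O(n)


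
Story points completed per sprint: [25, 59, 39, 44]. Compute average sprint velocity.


Formula: Avg velocity = Total points / Number of sprints
Points: [25, 59, 39, 44]
Sum = 25 + 59 + 39 + 44 = 167
Avg velocity = 167 / 4 = 41.75 points/sprint

41.75 points/sprint


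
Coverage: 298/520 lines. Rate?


Coverage = covered / total * 100
Coverage = 298 / 520 * 100
Coverage = 57.31%

57.31%


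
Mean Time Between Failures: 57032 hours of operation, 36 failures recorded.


Formula: MTBF = Total operating time / Number of failures
MTBF = 57032 / 36
MTBF = 1584.22 hours

1584.22 hours


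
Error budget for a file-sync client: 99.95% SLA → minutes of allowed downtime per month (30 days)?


Formula: allowed downtime = period * (100 - SLA) / 100
Period (month (30 days)) = 43200 minutes
Unavailability fraction = (100 - 99.95) / 100
Allowed downtime = 43200 * (100 - 99.95) / 100
Allowed downtime = 21.6 minutes

21.6 minutes


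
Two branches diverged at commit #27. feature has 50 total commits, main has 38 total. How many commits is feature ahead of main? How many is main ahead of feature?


Common ancestor: commit #27
feature commits after divergence: 50 - 27 = 23
main commits after divergence: 38 - 27 = 11
feature is 23 commits ahead of main
main is 11 commits ahead of feature

feature ahead: 23, main ahead: 11


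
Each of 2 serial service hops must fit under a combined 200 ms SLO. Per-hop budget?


Formula: per_stage = total_budget / stages
per_stage = 200 / 2
per_stage = 100.0 ms

100.0 ms


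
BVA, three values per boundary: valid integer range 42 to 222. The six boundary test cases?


Range: [42, 222]
Boundaries: just below min, min, min+1, max-1, max, just above max
Values: [41, 42, 43, 221, 222, 223]

[41, 42, 43, 221, 222, 223]


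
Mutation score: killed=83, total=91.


Mutation score = killed / total * 100
Mutation score = 83 / 91 * 100
Mutation score = 91.21%

91.21%


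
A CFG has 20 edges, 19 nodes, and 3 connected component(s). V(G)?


Formula: V(G) = E - N + 2P
V(G) = 20 - 19 + 2*3
V(G) = 1 + 6
V(G) = 7

7


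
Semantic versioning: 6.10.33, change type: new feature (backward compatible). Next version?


Current: 6.10.33
Change category: 'new feature (backward compatible)' → minor bump
SemVer rule: minor bump → increment MINOR, reset PATCH to 0 (MAJOR unchanged)
New: 6.11.0

6.11.0


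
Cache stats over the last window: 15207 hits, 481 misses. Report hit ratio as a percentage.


Formula: hit rate = hits / (hits + misses) * 100
hit rate = 15207 / (15207 + 481) * 100
hit rate = 15207 / 15688 * 100
hit rate = 96.93%

96.93%


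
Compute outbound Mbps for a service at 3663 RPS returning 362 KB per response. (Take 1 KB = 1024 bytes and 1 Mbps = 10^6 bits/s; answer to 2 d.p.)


Formula: Mbps = payload_bytes * RPS * 8 / 1e6
Payload per request = 362 KB = 362 * 1024 = 370688 bytes
Total bytes/sec = 370688 * 3663 = 1357830144
Total bits/sec = 1357830144 * 8 = 10862641152
Mbps = 10862641152 / 1e6 = 10862.64

10862.64 Mbps


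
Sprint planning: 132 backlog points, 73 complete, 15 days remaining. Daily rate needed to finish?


Formula: Required rate = Remaining points / Days left
Remaining = 132 - 73 = 59 points
Required rate = 59 / 15 = 3.93 points/day

3.93 points/day


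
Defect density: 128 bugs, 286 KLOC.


Defect density = defects / KLOC
Defect density = 128 / 286
Defect density = 0.448 defects/KLOC

0.448 defects/KLOC


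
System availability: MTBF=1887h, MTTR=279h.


Availability = MTBF / (MTBF + MTTR)
Availability = 1887 / (1887 + 279)
Availability = 1887 / 2166
Availability = 87.1191%

87.1191%


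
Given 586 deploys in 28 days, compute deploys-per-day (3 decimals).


Formula: deployments per day = releases / days
= 586 / 28
= 20.929 deploys/day
(equivalently, 146.5 deploys/week)

20.929 deploys/day


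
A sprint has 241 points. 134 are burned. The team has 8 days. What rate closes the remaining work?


Formula: Required rate = Remaining points / Days left
Remaining = 241 - 134 = 107 points
Required rate = 107 / 8 = 13.38 points/day

13.38 points/day


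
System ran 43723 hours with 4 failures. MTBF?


Formula: MTBF = Total operating time / Number of failures
MTBF = 43723 / 4
MTBF = 10930.75 hours

10930.75 hours


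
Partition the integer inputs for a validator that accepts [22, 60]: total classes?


Valid range: [22, 60]
Class 1: x < 22 — invalid
Class 2: 22 ≤ x ≤ 60 — valid
Class 3: x > 60 — invalid
Total equivalence classes: 3

3 equivalence classes


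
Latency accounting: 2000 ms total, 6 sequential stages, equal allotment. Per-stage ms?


Formula: per_stage = total_budget / stages
per_stage = 2000 / 6
per_stage = 333.33 ms

333.33 ms


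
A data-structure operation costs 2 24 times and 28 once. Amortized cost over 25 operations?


Formula: Amortized cost = Total cost / Operations
Total cost = (24 * 2) + (1 * 28)
Total cost = 48 + 28 = 76
Amortized = 76 / 25 = 3.04

3.04


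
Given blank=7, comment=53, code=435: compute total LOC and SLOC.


Total LOC = blank + comment + code
Total LOC = 7 + 53 + 435 = 495
SLOC (source only) = code = 435

Total LOC: 495, SLOC: 435


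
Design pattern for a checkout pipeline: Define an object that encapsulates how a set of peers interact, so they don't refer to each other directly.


This matches the Mediator pattern

Mediator


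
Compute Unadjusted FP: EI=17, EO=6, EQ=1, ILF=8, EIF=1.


UFP = EI*4 + EO*5 + EQ*4 + ILF*10 + EIF*7
UFP = 17*4 + 6*5 + 1*4 + 8*10 + 1*7
UFP = 68 + 30 + 4 + 80 + 7
UFP = 189

189


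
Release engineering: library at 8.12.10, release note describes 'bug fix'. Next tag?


Current: 8.12.10
Change category: 'bug fix' → patch bump
SemVer rule: patch bump → increment PATCH (MAJOR and MINOR unchanged)
New: 8.12.11

8.12.11


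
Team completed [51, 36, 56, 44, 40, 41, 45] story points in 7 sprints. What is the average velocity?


Formula: Avg velocity = Total points / Number of sprints
Points: [51, 36, 56, 44, 40, 41, 45]
Sum = 51 + 36 + 56 + 44 + 40 + 41 + 45 = 313
Avg velocity = 313 / 7 = 44.71 points/sprint

44.71 points/sprint


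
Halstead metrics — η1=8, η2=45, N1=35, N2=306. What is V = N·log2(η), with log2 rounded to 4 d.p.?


Formula: V = N * log2(η), where N = N1 + N2 and η = η1 + η2
η = 8 + 45 = 53
N = 35 + 306 = 341
log2(53) ≈ 5.7279
V = 341 * 5.7279 = 1953.21

1953.21


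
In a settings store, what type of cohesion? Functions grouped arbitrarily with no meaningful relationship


Reasoning: Worst: random grouping
Type: Coincidental cohesion

Coincidental cohesion


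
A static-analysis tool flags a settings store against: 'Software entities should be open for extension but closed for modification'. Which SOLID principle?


This describes the Open/Closed Principle (OCP)

Open/Closed Principle (OCP)


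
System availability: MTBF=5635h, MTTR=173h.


Availability = MTBF / (MTBF + MTTR)
Availability = 5635 / (5635 + 173)
Availability = 5635 / 5808
Availability = 97.0213%

97.0213%


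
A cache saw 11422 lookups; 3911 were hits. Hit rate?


Formula: hit rate = hits / (hits + misses) * 100
hit rate = 3911 / (3911 + 7511) * 100
hit rate = 3911 / 11422 * 100
hit rate = 34.24%

34.24%


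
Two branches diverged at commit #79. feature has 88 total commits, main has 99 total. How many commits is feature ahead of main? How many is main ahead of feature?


Common ancestor: commit #79
feature commits after divergence: 88 - 79 = 9
main commits after divergence: 99 - 79 = 20
feature is 9 commits ahead of main
main is 20 commits ahead of feature

feature ahead: 9, main ahead: 20


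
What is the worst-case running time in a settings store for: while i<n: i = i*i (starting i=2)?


Reasoning: squaring drives double-exponential growth; iterations ~ log log n
Complexity: O(log log n)

O(log log n)


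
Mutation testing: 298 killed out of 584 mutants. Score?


Mutation score = killed / total * 100
Mutation score = 298 / 584 * 100
Mutation score = 51.03%

51.03%


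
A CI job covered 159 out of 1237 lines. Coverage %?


Coverage = covered / total * 100
Coverage = 159 / 1237 * 100
Coverage = 12.85%

12.85%


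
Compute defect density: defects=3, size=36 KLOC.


Defect density = defects / KLOC
Defect density = 3 / 36
Defect density = 0.083 defects/KLOC

0.083 defects/KLOC


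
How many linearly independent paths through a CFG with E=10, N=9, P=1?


Formula: V(G) = E - N + 2P
V(G) = 10 - 9 + 2*1
V(G) = 1 + 2
V(G) = 3

3


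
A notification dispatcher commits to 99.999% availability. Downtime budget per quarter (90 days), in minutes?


Formula: allowed downtime = period * (100 - SLA) / 100
Period (quarter (90 days)) = 129600 minutes
Unavailability fraction = (100 - 99.999) / 100
Allowed downtime = 129600 * (100 - 99.999) / 100
Allowed downtime = 1.296 minutes

1.296 minutes


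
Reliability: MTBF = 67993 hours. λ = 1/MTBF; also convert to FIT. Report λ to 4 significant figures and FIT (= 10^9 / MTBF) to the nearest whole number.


Formula: λ = 1 / MTBF; FIT = λ × 1e9 = 1e9 / MTBF
λ = 1 / 67993 ≈ 1.471e-05 failures/hour
FIT = 1e9 / 67993 ≈ 14707 failures per 1e9 hours (nearest whole number)

λ = 1.471e-05 /h, FIT = 14707


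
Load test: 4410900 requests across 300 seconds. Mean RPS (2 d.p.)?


Formula: throughput = requests / seconds
throughput = 4410900 / 300
throughput = 14703.0 requests/second

14703.0 requests/second


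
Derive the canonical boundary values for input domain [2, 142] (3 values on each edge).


Range: [2, 142]
Boundaries: just below min, min, min+1, max-1, max, just above max
Values: [1, 2, 3, 141, 142, 143]

[1, 2, 3, 141, 142, 143]


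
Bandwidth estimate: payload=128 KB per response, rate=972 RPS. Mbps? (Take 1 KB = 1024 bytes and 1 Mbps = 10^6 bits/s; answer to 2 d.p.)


Formula: Mbps = payload_bytes * RPS * 8 / 1e6
Payload per request = 128 KB = 128 * 1024 = 131072 bytes
Total bytes/sec = 131072 * 972 = 127401984
Total bits/sec = 127401984 * 8 = 1019215872
Mbps = 1019215872 / 1e6 = 1019.22

1019.22 Mbps


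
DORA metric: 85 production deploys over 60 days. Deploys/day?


Formula: deployments per day = releases / days
= 85 / 60
= 1.417 deploys/day
(equivalently, 9.92 deploys/week)

1.417 deploys/day


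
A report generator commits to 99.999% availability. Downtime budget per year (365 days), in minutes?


Formula: allowed downtime = period * (100 - SLA) / 100
Period (year (365 days)) = 525600 minutes
Unavailability fraction = (100 - 99.999) / 100
Allowed downtime = 525600 * (100 - 99.999) / 100
Allowed downtime = 5.256 minutes

5.256 minutes


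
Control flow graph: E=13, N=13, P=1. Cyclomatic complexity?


Formula: V(G) = E - N + 2P
V(G) = 13 - 13 + 2*1
V(G) = 0 + 2
V(G) = 2

2


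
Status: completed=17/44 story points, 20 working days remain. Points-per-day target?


Formula: Required rate = Remaining points / Days left
Remaining = 44 - 17 = 27 points
Required rate = 27 / 20 = 1.35 points/day

1.35 points/day


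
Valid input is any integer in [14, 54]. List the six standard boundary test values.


Range: [14, 54]
Boundaries: just below min, min, min+1, max-1, max, just above max
Values: [13, 14, 15, 53, 54, 55]

[13, 14, 15, 53, 54, 55]


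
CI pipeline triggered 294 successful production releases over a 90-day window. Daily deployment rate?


Formula: deployments per day = releases / days
= 294 / 90
= 3.267 deploys/day
(equivalently, 22.87 deploys/week)

3.267 deploys/day


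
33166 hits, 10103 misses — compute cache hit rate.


Formula: hit rate = hits / (hits + misses) * 100
hit rate = 33166 / (33166 + 10103) * 100
hit rate = 33166 / 43269 * 100
hit rate = 76.65%

76.65%


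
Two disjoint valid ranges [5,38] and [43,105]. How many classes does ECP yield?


Valid ranges: [5,38] and [43,105]
Class 1: x < 5 — invalid
Class 2: 5 ≤ x ≤ 38 — valid
Class 3: 38 < x < 43 — invalid (gap between ranges)
Class 4: 43 ≤ x ≤ 105 — valid
Class 5: x > 105 — invalid
Total equivalence classes: 5

5 equivalence classes


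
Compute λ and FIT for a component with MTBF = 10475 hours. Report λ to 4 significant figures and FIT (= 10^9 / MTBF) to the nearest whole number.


Formula: λ = 1 / MTBF; FIT = λ × 1e9 = 1e9 / MTBF
λ = 1 / 10475 ≈ 9.547e-05 failures/hour
FIT = 1e9 / 10475 ≈ 95465 failures per 1e9 hours (nearest whole number)

λ = 9.547e-05 /h, FIT = 95465


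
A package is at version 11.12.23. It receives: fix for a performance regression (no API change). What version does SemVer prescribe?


Current: 11.12.23
Change category: 'fix for a performance regression (no API change)' → patch bump
SemVer rule: patch bump → increment PATCH (MAJOR and MINOR unchanged)
New: 11.12.24

11.12.24


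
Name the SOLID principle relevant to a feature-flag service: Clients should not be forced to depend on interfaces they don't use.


This describes the Interface Segregation Principle (ISP)

Interface Segregation Principle (ISP)


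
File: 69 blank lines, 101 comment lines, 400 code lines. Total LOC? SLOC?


Total LOC = blank + comment + code
Total LOC = 69 + 101 + 400 = 570
SLOC (source only) = code = 400

Total LOC: 570, SLOC: 400


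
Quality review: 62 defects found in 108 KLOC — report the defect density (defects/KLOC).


Defect density = defects / KLOC
Defect density = 62 / 108
Defect density = 0.574 defects/KLOC

0.574 defects/KLOC


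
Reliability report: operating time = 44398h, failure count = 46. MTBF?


Formula: MTBF = Total operating time / Number of failures
MTBF = 44398 / 46
MTBF = 965.17 hours

965.17 hours


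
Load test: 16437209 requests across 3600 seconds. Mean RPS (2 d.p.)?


Formula: throughput = requests / seconds
throughput = 16437209 / 3600
throughput = 4565.89 requests/second

4565.89 requests/second


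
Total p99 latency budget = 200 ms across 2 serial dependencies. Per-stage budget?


Formula: per_stage = total_budget / stages
per_stage = 200 / 2
per_stage = 100.0 ms

100.0 ms


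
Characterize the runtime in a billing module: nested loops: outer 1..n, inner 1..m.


Reasoning: product of independent bounds
Complexity: O(n*m)

O(n*m)


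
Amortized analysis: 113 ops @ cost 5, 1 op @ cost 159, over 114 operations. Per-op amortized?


Formula: Amortized cost = Total cost / Operations
Total cost = (113 * 5) + (1 * 159)
Total cost = 565 + 159 = 724
Amortized = 724 / 114 = 6.3509

6.3509


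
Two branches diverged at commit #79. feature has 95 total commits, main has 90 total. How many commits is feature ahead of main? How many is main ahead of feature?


Common ancestor: commit #79
feature commits after divergence: 95 - 79 = 16
main commits after divergence: 90 - 79 = 11
feature is 16 commits ahead of main
main is 11 commits ahead of feature

feature ahead: 16, main ahead: 11


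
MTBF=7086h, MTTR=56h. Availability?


Availability = MTBF / (MTBF + MTTR)
Availability = 7086 / (7086 + 56)
Availability = 7086 / 7142
Availability = 99.2159%

99.2159%


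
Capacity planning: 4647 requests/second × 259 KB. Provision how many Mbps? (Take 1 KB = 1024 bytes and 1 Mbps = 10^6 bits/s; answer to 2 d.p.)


Formula: Mbps = payload_bytes * RPS * 8 / 1e6
Payload per request = 259 KB = 259 * 1024 = 265216 bytes
Total bytes/sec = 265216 * 4647 = 1232458752
Total bits/sec = 1232458752 * 8 = 9859670016
Mbps = 9859670016 / 1e6 = 9859.67

9859.67 Mbps


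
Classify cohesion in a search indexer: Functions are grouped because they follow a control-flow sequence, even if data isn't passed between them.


Reasoning: Grouped by order of execution within a routine, not by data flow
Type: Procedural cohesion

Procedural cohesion


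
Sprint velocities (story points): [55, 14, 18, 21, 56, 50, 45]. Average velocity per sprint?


Formula: Avg velocity = Total points / Number of sprints
Points: [55, 14, 18, 21, 56, 50, 45]
Sum = 55 + 14 + 18 + 21 + 56 + 50 + 45 = 259
Avg velocity = 259 / 7 = 37.0 points/sprint

37.0 points/sprint


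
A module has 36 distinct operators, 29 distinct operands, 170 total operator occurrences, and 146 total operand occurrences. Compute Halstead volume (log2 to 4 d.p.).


Formula: V = N * log2(η), where N = N1 + N2 and η = η1 + η2
η = 36 + 29 = 65
N = 170 + 146 = 316
log2(65) ≈ 6.0224
V = 316 * 6.0224 = 1903.08

1903.08


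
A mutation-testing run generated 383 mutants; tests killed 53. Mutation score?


Mutation score = killed / total * 100
Mutation score = 53 / 383 * 100
Mutation score = 13.84%

13.84%


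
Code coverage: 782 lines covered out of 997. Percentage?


Coverage = covered / total * 100
Coverage = 782 / 997 * 100
Coverage = 78.44%

78.44%


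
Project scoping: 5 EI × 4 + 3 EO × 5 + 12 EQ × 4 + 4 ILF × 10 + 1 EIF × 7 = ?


UFP = EI*4 + EO*5 + EQ*4 + ILF*10 + EIF*7
UFP = 5*4 + 3*5 + 12*4 + 4*10 + 1*7
UFP = 20 + 15 + 48 + 40 + 7
UFP = 130

130


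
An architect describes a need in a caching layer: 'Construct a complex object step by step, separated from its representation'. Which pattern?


This matches the Builder pattern

Builder


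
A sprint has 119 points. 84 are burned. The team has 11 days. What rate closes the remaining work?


Formula: Required rate = Remaining points / Days left
Remaining = 119 - 84 = 35 points
Required rate = 35 / 11 = 3.18 points/day

3.18 points/day


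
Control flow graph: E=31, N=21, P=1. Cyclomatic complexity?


Formula: V(G) = E - N + 2P
V(G) = 31 - 21 + 2*1
V(G) = 10 + 2
V(G) = 12

12


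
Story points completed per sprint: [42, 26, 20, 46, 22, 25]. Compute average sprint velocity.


Formula: Avg velocity = Total points / Number of sprints
Points: [42, 26, 20, 46, 22, 25]
Sum = 42 + 26 + 20 + 46 + 22 + 25 = 181
Avg velocity = 181 / 6 = 30.17 points/sprint

30.17 points/sprint


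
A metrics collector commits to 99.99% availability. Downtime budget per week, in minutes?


Formula: allowed downtime = period * (100 - SLA) / 100
Period (week) = 10080 minutes
Unavailability fraction = (100 - 99.99) / 100
Allowed downtime = 10080 * (100 - 99.99) / 100
Allowed downtime = 1.008 minutes

1.008 minutes


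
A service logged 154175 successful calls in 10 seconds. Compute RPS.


Formula: throughput = requests / seconds
throughput = 154175 / 10
throughput = 15417.5 requests/second

15417.5 requests/second


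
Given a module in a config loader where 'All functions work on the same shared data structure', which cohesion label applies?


Reasoning: Functions share data
Type: Communicational cohesion

Communicational cohesion


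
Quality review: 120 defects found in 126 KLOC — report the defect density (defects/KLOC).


Defect density = defects / KLOC
Defect density = 120 / 126
Defect density = 0.952 defects/KLOC

0.952 defects/KLOC


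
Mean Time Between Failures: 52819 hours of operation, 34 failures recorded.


Formula: MTBF = Total operating time / Number of failures
MTBF = 52819 / 34
MTBF = 1553.5 hours

1553.5 hours


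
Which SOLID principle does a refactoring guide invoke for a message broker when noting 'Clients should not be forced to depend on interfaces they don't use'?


This describes the Interface Segregation Principle (ISP)

Interface Segregation Principle (ISP)


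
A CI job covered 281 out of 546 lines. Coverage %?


Coverage = covered / total * 100
Coverage = 281 / 546 * 100
Coverage = 51.47%

51.47%


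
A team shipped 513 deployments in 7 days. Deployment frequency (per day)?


Formula: deployments per day = releases / days
= 513 / 7
= 73.286 deploys/day
(equivalently, 513.0 deploys/week)

73.286 deploys/day


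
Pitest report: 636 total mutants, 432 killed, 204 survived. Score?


Mutation score = killed / total * 100
Mutation score = 432 / 636 * 100
Mutation score = 67.92%

67.92%


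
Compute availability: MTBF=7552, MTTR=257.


Availability = MTBF / (MTBF + MTTR)
Availability = 7552 / (7552 + 257)
Availability = 7552 / 7809
Availability = 96.7089%

96.7089%


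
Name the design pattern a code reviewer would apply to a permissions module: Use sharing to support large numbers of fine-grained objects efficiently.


This matches the Flyweight pattern

Flyweight


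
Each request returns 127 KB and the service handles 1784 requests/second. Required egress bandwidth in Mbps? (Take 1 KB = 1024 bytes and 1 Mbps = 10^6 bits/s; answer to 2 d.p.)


Formula: Mbps = payload_bytes * RPS * 8 / 1e6
Payload per request = 127 KB = 127 * 1024 = 130048 bytes
Total bytes/sec = 130048 * 1784 = 232005632
Total bits/sec = 232005632 * 8 = 1856045056
Mbps = 1856045056 / 1e6 = 1856.05

1856.05 Mbps


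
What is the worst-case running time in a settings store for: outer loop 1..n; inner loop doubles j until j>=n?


Reasoning: linear outer times logarithmic inner
Complexity: O(n log n)

O(n log n)


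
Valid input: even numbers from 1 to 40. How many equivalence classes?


Constraint: even integers in [1, 40]
Class 1: x < 1 — out-of-range invalid
Class 2: x in [1,40] but odd — wrong type invalid
Class 3: x in [1,40] and even — valid
Class 4: x > 40 — out-of-range invalid
Total equivalence classes: 4

4 equivalence classes


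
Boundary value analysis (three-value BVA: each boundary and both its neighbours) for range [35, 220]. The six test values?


Range: [35, 220]
Boundaries: just below min, min, min+1, max-1, max, just above max
Values: [34, 35, 36, 219, 220, 221]

[34, 35, 36, 219, 220, 221]


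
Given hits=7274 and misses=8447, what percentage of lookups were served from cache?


Formula: hit rate = hits / (hits + misses) * 100
hit rate = 7274 / (7274 + 8447) * 100
hit rate = 7274 / 15721 * 100
hit rate = 46.27%

46.27%


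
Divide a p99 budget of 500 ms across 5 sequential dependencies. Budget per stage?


Formula: per_stage = total_budget / stages
per_stage = 500 / 5
per_stage = 100.0 ms

100.0 ms


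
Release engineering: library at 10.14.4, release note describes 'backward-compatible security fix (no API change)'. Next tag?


Current: 10.14.4
Change category: 'backward-compatible security fix (no API change)' → patch bump
SemVer rule: patch bump → increment PATCH (MAJOR and MINOR unchanged)
New: 10.14.5

10.14.5


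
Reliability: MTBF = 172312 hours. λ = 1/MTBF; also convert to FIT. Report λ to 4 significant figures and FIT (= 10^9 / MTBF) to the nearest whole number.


Formula: λ = 1 / MTBF; FIT = λ × 1e9 = 1e9 / MTBF
λ = 1 / 172312 ≈ 5.803e-06 failures/hour
FIT = 1e9 / 172312 ≈ 5803 failures per 1e9 hours (nearest whole number)

λ = 5.803e-06 /h, FIT = 5803


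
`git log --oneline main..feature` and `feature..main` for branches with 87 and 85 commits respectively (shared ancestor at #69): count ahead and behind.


Common ancestor: commit #69
feature commits after divergence: 87 - 69 = 18
main commits after divergence: 85 - 69 = 16
feature is 18 commits ahead of main
main is 16 commits ahead of feature

feature ahead: 18, main ahead: 16


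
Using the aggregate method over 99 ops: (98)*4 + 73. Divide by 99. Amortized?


Formula: Amortized cost = Total cost / Operations
Total cost = (98 * 4) + (1 * 73)
Total cost = 392 + 73 = 465
Amortized = 465 / 99 = 4.697

4.697


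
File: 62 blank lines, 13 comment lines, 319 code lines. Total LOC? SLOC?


Total LOC = blank + comment + code
Total LOC = 62 + 13 + 319 = 394
SLOC (source only) = code = 319

Total LOC: 394, SLOC: 319


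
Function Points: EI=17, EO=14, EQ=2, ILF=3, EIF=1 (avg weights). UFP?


UFP = EI*4 + EO*5 + EQ*4 + ILF*10 + EIF*7
UFP = 17*4 + 14*5 + 2*4 + 3*10 + 1*7
UFP = 68 + 70 + 8 + 30 + 7
UFP = 183

183


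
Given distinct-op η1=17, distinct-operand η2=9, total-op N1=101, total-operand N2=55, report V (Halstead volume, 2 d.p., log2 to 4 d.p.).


Formula: V = N * log2(η), where N = N1 + N2 and η = η1 + η2
η = 17 + 9 = 26
N = 101 + 55 = 156
log2(26) ≈ 4.7004
V = 156 * 4.7004 = 733.26

733.26


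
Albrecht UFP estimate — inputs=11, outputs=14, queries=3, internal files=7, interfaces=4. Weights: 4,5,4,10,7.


UFP = EI*4 + EO*5 + EQ*4 + ILF*10 + EIF*7
UFP = 11*4 + 14*5 + 3*4 + 7*10 + 4*7
UFP = 44 + 70 + 12 + 70 + 28
UFP = 224

224


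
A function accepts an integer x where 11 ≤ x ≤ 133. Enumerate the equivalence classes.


Valid range: [11, 133]
Class 1: x < 11 — invalid
Class 2: 11 ≤ x ≤ 133 — valid
Class 3: x > 133 — invalid
Total equivalence classes: 3

3 equivalence classes


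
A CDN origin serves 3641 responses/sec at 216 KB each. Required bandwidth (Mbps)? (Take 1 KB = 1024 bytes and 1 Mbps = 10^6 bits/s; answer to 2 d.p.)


Formula: Mbps = payload_bytes * RPS * 8 / 1e6
Payload per request = 216 KB = 216 * 1024 = 221184 bytes
Total bytes/sec = 221184 * 3641 = 805330944
Total bits/sec = 805330944 * 8 = 6442647552
Mbps = 6442647552 / 1e6 = 6442.65

6442.65 Mbps


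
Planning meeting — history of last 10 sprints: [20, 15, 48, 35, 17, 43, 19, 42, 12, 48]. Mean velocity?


Formula: Avg velocity = Total points / Number of sprints
Points: [20, 15, 48, 35, 17, 43, 19, 42, 12, 48]
Sum = 20 + 15 + 48 + 35 + 17 + 43 + 19 + 42 + 12 + 48 = 299
Avg velocity = 299 / 10 = 29.9 points/sprint

29.9 points/sprint


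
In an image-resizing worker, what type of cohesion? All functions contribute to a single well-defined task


Reasoning: Best: single purpose
Type: Functional cohesion

Functional cohesion


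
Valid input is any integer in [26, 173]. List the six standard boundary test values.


Range: [26, 173]
Boundaries: just below min, min, min+1, max-1, max, just above max
Values: [25, 26, 27, 172, 173, 174]

[25, 26, 27, 172, 173, 174]


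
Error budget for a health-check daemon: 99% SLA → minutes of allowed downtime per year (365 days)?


Formula: allowed downtime = period * (100 - SLA) / 100
Period (year (365 days)) = 525600 minutes
Unavailability fraction = (100 - 99.0) / 100
Allowed downtime = 525600 * (100 - 99.0) / 100
Allowed downtime = 5256.0 minutes

5256.0 minutes


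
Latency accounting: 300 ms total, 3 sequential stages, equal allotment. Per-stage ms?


Formula: per_stage = total_budget / stages
per_stage = 300 / 3
per_stage = 100.0 ms

100.0 ms


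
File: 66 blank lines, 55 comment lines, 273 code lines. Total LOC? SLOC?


Total LOC = blank + comment + code
Total LOC = 66 + 55 + 273 = 394
SLOC (source only) = code = 273

Total LOC: 394, SLOC: 273


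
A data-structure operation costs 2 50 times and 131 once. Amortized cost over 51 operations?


Formula: Amortized cost = Total cost / Operations
Total cost = (50 * 2) + (1 * 131)
Total cost = 100 + 131 = 231
Amortized = 231 / 51 = 4.5294

4.5294


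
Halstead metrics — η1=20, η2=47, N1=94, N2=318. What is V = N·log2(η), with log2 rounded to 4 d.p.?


Formula: V = N * log2(η), where N = N1 + N2 and η = η1 + η2
η = 20 + 47 = 67
N = 94 + 318 = 412
log2(67) ≈ 6.0661
V = 412 * 6.0661 = 2499.23

2499.23


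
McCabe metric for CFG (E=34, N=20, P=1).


Formula: V(G) = E - N + 2P
V(G) = 34 - 20 + 2*1
V(G) = 14 + 2
V(G) = 16

16


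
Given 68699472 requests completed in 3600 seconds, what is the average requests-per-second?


Formula: throughput = requests / seconds
throughput = 68699472 / 3600
throughput = 19083.19 requests/second

19083.19 requests/second


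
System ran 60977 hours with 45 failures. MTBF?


Formula: MTBF = Total operating time / Number of failures
MTBF = 60977 / 45
MTBF = 1355.04 hours

1355.04 hours


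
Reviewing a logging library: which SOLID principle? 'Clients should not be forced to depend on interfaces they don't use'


This describes the Interface Segregation Principle (ISP)

Interface Segregation Principle (ISP)


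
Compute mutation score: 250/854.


Mutation score = killed / total * 100
Mutation score = 250 / 854 * 100
Mutation score = 29.27%

29.27%


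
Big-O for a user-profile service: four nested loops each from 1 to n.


Reasoning: four levels of nesting
Complexity: O(n^4)

O(n^4)


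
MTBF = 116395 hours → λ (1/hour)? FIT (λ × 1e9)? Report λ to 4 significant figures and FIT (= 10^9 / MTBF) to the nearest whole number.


Formula: λ = 1 / MTBF; FIT = λ × 1e9 = 1e9 / MTBF
λ = 1 / 116395 ≈ 8.591e-06 failures/hour
FIT = 1e9 / 116395 ≈ 8591 failures per 1e9 hours (nearest whole number)

λ = 8.591e-06 /h, FIT = 8591


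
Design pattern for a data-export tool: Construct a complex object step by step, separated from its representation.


This matches the Builder pattern

Builder


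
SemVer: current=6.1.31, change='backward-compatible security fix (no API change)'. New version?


Current: 6.1.31
Change category: 'backward-compatible security fix (no API change)' → patch bump
SemVer rule: patch bump → increment PATCH (MAJOR and MINOR unchanged)
New: 6.1.32

6.1.32


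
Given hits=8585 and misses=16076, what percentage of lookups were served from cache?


Formula: hit rate = hits / (hits + misses) * 100
hit rate = 8585 / (8585 + 16076) * 100
hit rate = 8585 / 24661 * 100
hit rate = 34.81%

34.81%


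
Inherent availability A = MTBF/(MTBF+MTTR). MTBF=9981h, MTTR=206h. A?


Availability = MTBF / (MTBF + MTTR)
Availability = 9981 / (9981 + 206)
Availability = 9981 / 10187
Availability = 97.9778%

97.9778%


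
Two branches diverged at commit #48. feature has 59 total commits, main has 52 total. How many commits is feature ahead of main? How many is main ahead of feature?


Common ancestor: commit #48
feature commits after divergence: 59 - 48 = 11
main commits after divergence: 52 - 48 = 4
feature is 11 commits ahead of main
main is 4 commits ahead of feature

feature ahead: 11, main ahead: 4


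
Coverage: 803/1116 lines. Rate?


Coverage = covered / total * 100
Coverage = 803 / 1116 * 100
Coverage = 71.95%

71.95%


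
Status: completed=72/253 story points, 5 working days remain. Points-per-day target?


Formula: Required rate = Remaining points / Days left
Remaining = 253 - 72 = 181 points
Required rate = 181 / 5 = 36.2 points/day

36.2 points/day


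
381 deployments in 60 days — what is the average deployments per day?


Formula: deployments per day = releases / days
= 381 / 60
= 6.35 deploys/day
(equivalently, 44.45 deploys/week)

6.35 deploys/day


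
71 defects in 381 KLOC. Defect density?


Defect density = defects / KLOC
Defect density = 71 / 381
Defect density = 0.186 defects/KLOC

0.186 defects/KLOC


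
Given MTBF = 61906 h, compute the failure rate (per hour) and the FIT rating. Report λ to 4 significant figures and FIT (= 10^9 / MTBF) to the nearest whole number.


Formula: λ = 1 / MTBF; FIT = λ × 1e9 = 1e9 / MTBF
λ = 1 / 61906 ≈ 1.615e-05 failures/hour
FIT = 1e9 / 61906 ≈ 16154 failures per 1e9 hours (nearest whole number)

λ = 1.615e-05 /h, FIT = 16154


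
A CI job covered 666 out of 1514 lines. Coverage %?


Coverage = covered / total * 100
Coverage = 666 / 1514 * 100
Coverage = 43.99%

43.99%


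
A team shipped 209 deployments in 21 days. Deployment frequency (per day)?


Formula: deployments per day = releases / days
= 209 / 21
= 9.952 deploys/day
(equivalently, 69.67 deploys/week)

9.952 deploys/day


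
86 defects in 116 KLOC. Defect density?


Defect density = defects / KLOC
Defect density = 86 / 116
Defect density = 0.741 defects/KLOC

0.741 defects/KLOC


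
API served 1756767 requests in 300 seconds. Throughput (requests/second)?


Formula: throughput = requests / seconds
throughput = 1756767 / 300
throughput = 5855.89 requests/second

5855.89 requests/second


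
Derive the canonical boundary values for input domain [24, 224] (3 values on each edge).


Range: [24, 224]
Boundaries: just below min, min, min+1, max-1, max, just above max
Values: [23, 24, 25, 223, 224, 225]

[23, 24, 25, 223, 224, 225]


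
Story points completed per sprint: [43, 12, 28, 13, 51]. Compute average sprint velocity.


Formula: Avg velocity = Total points / Number of sprints
Points: [43, 12, 28, 13, 51]
Sum = 43 + 12 + 28 + 13 + 51 = 147
Avg velocity = 147 / 5 = 29.4 points/sprint

29.4 points/sprint


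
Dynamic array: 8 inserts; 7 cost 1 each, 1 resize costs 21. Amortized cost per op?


Formula: Amortized cost = Total cost / Operations
Total cost = (7 * 1) + (1 * 21)
Total cost = 7 + 21 = 28
Amortized = 28 / 8 = 3.5

3.5


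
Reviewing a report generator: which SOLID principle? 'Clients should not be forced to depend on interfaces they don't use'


This describes the Interface Segregation Principle (ISP)

Interface Segregation Principle (ISP)


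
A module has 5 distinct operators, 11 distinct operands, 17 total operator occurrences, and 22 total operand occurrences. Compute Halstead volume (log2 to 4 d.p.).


Formula: V = N * log2(η), where N = N1 + N2 and η = η1 + η2
η = 5 + 11 = 16
N = 17 + 22 = 39
log2(16) ≈ 4.0000
V = 39 * 4.0000 = 156.00

156.00


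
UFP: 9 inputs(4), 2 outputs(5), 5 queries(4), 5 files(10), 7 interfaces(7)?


UFP = EI*4 + EO*5 + EQ*4 + ILF*10 + EIF*7
UFP = 9*4 + 2*5 + 5*4 + 5*10 + 7*7
UFP = 36 + 10 + 20 + 50 + 49
UFP = 165

165


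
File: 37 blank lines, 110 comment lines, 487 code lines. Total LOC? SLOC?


Total LOC = blank + comment + code
Total LOC = 37 + 110 + 487 = 634
SLOC (source only) = code = 487

Total LOC: 634, SLOC: 487


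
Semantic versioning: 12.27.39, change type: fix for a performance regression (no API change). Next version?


Current: 12.27.39
Change category: 'fix for a performance regression (no API change)' → patch bump
SemVer rule: patch bump → increment PATCH (MAJOR and MINOR unchanged)
New: 12.27.40

12.27.40


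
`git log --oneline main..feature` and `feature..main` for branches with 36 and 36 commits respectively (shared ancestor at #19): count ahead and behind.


Common ancestor: commit #19
feature commits after divergence: 36 - 19 = 17
main commits after divergence: 36 - 19 = 17
feature is 17 commits ahead of main
main is 17 commits ahead of feature

feature ahead: 17, main ahead: 17


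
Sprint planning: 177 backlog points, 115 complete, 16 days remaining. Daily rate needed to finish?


Formula: Required rate = Remaining points / Days left
Remaining = 177 - 115 = 62 points
Required rate = 62 / 16 = 3.88 points/day

3.88 points/day
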